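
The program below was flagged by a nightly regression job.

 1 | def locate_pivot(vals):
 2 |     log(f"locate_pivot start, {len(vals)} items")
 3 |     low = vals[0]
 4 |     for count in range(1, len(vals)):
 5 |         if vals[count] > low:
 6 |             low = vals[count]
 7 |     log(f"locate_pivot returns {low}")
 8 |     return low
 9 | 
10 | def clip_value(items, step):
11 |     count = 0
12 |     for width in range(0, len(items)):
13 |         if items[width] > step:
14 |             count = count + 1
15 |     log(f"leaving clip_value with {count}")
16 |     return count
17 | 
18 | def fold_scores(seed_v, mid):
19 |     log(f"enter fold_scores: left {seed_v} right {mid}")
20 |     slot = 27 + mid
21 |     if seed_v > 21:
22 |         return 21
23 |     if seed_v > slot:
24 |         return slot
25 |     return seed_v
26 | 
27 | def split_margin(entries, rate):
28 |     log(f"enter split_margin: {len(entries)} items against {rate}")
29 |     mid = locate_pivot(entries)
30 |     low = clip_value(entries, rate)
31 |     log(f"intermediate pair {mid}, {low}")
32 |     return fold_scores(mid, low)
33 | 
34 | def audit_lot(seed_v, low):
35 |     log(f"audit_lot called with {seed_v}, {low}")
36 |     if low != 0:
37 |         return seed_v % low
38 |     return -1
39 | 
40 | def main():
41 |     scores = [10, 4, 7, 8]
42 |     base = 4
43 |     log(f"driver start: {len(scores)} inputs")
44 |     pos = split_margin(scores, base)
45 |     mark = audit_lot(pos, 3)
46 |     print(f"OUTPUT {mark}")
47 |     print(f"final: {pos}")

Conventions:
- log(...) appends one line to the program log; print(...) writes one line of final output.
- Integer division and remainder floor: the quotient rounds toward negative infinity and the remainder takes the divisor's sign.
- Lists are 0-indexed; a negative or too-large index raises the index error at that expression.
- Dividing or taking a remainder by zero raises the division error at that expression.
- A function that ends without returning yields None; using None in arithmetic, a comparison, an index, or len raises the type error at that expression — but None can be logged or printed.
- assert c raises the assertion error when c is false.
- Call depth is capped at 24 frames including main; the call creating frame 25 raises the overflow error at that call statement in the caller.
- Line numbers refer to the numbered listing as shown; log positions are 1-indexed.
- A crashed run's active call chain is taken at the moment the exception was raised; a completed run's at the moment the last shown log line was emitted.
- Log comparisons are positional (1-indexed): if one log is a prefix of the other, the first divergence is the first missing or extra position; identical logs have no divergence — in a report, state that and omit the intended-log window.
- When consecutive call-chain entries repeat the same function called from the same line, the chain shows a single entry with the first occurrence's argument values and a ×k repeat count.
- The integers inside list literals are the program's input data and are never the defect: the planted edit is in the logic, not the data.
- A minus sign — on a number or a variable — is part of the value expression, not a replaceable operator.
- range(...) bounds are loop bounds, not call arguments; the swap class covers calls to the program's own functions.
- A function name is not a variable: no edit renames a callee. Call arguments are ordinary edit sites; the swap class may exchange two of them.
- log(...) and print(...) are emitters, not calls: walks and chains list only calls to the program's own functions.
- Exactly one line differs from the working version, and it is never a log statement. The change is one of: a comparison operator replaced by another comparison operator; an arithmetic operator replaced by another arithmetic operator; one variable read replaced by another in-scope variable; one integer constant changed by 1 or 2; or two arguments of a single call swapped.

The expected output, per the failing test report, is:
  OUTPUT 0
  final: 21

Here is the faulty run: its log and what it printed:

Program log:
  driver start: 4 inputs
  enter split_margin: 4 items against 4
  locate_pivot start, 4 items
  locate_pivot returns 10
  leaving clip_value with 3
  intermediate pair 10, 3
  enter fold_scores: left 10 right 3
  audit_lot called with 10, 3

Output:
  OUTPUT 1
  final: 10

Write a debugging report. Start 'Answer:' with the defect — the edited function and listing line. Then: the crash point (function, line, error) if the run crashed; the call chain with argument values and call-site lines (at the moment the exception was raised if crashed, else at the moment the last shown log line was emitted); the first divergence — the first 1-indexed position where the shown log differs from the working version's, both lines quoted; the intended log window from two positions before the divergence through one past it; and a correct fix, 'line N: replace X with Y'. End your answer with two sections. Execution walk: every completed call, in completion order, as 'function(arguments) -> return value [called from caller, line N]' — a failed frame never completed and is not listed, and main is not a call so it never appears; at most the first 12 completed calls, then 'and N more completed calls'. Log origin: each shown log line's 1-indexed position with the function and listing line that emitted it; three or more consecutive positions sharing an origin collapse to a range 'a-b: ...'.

Answer: the defect is in fold_scores at line 21.
Core observation: At log position 8 the runs split — shown 'audit_lot called with 10, 3', but the working version logs 'audit_lot called with 21, 3'.
Call chain: main -> audit_lot(10, 3) (called at line 45).
First divergence: position 8; shown 'audit_lot called with 10, 3' vs intended 'audit_lot called with 21, 3'.
Intended log window:
  6: intermediate pair 10, 3
  7: enter fold_scores: left 10 right 3
  8: audit_lot called with 21, 3
Execution walk:
  locate_pivot([10, 4, 7, 8]) -> 10  [called from split_margin, line 29]
  clip_value([10, 4, 7, 8], 4) -> 3  [called from split_margin, line 30]
  fold_scores(10, 3) -> 10  [called from split_margin, line 32]
  split_margin([10, 4, 7, 8], 4) -> 10  [called from main, line 44]
  audit_lot(10, 3) -> 1  [called from main, line 45]
Log line origins:
  1 — main, line 43
  2 — split_margin, line 28
  3 — locate_pivot, line 2
  4 — locate_pivot, line 7
  5 — clip_value, line 15
  6 — split_margin, line 31
  7 — fold_scores, line 19
  8 — audit_lot, line 35
A correct fix: line 21: replace `>` with `<`.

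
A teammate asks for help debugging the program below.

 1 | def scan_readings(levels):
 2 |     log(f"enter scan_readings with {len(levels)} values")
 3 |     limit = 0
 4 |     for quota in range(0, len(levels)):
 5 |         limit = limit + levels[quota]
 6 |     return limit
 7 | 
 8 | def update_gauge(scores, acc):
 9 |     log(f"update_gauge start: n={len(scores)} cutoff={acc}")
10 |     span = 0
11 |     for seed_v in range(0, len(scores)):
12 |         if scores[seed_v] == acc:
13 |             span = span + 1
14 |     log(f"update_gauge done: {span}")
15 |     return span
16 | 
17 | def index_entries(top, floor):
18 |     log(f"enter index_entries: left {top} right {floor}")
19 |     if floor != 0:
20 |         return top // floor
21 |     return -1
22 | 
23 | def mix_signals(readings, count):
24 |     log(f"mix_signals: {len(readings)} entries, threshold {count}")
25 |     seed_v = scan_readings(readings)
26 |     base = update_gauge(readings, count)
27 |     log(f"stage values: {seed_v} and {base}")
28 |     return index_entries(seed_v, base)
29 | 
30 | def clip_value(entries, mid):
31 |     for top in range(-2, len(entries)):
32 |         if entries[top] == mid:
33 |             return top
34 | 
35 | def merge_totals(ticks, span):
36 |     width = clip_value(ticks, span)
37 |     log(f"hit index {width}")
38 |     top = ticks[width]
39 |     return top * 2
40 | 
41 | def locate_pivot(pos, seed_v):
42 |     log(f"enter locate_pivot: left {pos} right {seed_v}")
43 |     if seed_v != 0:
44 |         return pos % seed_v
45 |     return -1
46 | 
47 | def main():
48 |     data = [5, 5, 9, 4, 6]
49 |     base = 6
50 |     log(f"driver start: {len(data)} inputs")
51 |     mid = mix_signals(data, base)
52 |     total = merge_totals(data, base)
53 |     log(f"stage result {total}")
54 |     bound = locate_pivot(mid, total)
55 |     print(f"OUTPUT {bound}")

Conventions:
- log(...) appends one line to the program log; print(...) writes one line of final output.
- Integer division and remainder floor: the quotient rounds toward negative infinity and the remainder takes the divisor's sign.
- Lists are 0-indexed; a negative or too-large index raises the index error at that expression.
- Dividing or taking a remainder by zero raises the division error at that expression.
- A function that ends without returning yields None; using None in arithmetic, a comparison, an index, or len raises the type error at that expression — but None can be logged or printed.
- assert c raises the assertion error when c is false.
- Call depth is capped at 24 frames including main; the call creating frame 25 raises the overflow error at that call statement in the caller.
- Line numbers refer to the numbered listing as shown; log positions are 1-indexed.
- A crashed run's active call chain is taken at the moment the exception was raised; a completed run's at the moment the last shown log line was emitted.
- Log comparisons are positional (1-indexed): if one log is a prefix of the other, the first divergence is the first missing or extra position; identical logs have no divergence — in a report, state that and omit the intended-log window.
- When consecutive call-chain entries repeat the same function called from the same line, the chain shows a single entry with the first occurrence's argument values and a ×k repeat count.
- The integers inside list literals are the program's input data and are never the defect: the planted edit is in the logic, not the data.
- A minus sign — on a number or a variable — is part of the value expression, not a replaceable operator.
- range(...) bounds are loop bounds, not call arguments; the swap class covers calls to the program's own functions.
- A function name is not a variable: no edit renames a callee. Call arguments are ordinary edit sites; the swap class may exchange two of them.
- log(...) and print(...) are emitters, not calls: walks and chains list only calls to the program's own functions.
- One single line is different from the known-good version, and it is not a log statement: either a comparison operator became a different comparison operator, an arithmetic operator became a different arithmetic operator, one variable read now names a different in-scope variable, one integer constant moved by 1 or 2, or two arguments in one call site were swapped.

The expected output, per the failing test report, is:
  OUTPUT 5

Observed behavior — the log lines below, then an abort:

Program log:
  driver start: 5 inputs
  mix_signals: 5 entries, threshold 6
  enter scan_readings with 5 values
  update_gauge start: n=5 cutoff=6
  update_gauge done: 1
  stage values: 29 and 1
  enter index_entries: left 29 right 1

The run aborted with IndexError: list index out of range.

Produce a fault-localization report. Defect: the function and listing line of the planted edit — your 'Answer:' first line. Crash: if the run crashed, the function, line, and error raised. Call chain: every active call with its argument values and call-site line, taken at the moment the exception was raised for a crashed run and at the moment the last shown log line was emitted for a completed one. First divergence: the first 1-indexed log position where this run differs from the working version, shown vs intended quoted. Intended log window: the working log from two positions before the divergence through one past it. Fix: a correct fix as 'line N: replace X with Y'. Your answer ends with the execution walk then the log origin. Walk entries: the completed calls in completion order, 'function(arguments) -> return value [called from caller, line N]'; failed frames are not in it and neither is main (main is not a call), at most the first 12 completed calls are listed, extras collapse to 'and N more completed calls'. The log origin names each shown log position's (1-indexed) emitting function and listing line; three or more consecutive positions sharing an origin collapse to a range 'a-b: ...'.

Answer: the defect is in clip_value at line 31.
The tell: The faulty run's log stops after 7 lines; the working version's next line would be 'hit index 4'.
Crash: clip_value, line 32, IndexError.
Call chain: main -> merge_totals([5, 5, 9, 4, 6], 6) (called at line 52) -> clip_value([5, 5, 9, 4, 6], 6) (called at line 36).
First divergence: position 8 (shown log ended at 7 lines; the working version continues: 'hit index 4').
Intended log window:
  6: stage values: 29 and 1
  7: enter index_entries: left 29 right 1
  8: hit index 4
  9: stage result 12
Execution walk:
  scan_readings([5, 5, 9, 4, 6]) -> 29  [called from mix_signals, line 25]
  update_gauge([5, 5, 9, 4, 6], 6) -> 1  [called from mix_signals, line 26]
  index_entries(29, 1) -> 29  [called from mix_signals, line 28]
  mix_signals([5, 5, 9, 4, 6], 6) -> 29  [called from main, line 51]
Log origin:
  1: emitted by main (line 50)
  2: emitted by mix_signals (line 24)
  3: emitted by scan_readings (line 2)
  4: emitted by update_gauge (line 9)
  5: emitted by update_gauge (line 14)
  6: emitted by mix_signals (line 27)
  7: emitted by index_entries (line 18)
A correct fix: line 31: replace `-2` with `0`.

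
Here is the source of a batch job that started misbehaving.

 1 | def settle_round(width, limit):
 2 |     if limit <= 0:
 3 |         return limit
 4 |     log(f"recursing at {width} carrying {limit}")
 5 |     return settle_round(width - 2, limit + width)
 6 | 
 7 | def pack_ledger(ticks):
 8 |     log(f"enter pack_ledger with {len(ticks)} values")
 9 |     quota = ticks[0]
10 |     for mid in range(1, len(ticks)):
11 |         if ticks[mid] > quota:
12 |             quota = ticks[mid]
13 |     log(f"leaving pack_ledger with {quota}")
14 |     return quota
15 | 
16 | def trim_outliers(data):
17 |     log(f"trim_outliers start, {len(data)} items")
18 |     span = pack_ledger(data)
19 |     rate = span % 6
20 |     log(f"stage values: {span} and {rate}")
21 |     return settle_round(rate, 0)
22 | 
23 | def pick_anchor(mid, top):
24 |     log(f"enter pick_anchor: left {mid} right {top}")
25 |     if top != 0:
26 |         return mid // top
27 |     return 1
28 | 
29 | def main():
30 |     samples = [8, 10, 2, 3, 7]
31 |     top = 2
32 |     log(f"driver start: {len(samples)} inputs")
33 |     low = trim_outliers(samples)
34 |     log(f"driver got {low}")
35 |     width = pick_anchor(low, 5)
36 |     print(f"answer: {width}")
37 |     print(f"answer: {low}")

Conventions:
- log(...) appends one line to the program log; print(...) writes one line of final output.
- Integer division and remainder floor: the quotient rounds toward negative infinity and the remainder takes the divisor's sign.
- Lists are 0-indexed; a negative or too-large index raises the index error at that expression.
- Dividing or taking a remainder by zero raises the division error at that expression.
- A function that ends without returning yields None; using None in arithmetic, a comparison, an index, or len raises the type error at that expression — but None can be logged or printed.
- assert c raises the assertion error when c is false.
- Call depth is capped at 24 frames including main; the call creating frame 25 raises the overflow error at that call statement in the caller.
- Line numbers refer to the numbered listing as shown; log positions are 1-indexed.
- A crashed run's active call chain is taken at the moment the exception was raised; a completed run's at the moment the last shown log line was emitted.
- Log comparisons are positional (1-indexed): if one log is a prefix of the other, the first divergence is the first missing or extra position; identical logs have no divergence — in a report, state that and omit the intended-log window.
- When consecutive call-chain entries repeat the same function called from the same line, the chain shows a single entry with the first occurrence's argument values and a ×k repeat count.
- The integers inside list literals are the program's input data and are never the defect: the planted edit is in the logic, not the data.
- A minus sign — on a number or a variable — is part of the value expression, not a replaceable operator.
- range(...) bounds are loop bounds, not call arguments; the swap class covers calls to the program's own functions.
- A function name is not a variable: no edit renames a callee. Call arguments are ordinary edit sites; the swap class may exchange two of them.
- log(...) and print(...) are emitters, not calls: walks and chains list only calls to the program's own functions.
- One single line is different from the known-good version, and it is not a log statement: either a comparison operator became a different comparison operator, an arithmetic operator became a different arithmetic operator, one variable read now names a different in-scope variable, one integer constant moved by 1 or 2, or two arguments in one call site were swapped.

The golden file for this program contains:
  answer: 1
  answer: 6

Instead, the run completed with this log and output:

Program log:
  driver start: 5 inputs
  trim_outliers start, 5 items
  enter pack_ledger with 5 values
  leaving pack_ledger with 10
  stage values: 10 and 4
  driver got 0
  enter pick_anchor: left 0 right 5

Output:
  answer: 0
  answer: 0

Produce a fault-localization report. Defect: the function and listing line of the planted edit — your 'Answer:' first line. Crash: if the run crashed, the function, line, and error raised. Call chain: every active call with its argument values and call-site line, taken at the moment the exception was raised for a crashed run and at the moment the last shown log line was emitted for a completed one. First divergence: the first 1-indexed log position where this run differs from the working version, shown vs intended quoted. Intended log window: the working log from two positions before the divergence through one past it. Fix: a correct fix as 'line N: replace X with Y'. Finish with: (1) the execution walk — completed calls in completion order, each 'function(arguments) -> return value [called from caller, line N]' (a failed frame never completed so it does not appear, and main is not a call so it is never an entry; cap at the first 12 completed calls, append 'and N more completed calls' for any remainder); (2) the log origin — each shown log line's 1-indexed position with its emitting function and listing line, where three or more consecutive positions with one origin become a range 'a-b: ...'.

Answer: the defect is in settle_round at line 2.
Core observation: Log line 6 is where behavior first shows: 'driver got 0' appears instead of 'recursing at 4 carrying 0'.
Call chain: main -> pick_anchor(0, 5) (called at line 35).
First divergence: at position 6 the run shows 'driver got 0' where the working version logs 'recursing at 4 carrying 0'.
Intended log window:
  4: leaving pack_ledger with 10
  5: stage values: 10 and 4
  6: recursing at 4 carrying 0
  7: recursing at 2 carrying 4
Execution walk:
  pack_ledger([8, 10, 2, 3, 7]) -> 10  [called from trim_outliers, line 18]
  settle_round(4, 0) -> 0  [called from trim_outliers, line 21]
  trim_outliers([8, 10, 2, 3, 7]) -> 0  [called from main, line 33]
  pick_anchor(0, 5) -> 0  [called from main, line 35]
Log origins:
  1: logged in main at line 32
  2: logged in trim_outliers at line 17
  3: logged in pack_ledger at line 8
  4: logged in pack_ledger at line 13
  5: logged in trim_outliers at line 20
  6: logged in main at line 34
  7: logged in pick_anchor at line 24
A correct fix: line 2: replace `limit` with `width`.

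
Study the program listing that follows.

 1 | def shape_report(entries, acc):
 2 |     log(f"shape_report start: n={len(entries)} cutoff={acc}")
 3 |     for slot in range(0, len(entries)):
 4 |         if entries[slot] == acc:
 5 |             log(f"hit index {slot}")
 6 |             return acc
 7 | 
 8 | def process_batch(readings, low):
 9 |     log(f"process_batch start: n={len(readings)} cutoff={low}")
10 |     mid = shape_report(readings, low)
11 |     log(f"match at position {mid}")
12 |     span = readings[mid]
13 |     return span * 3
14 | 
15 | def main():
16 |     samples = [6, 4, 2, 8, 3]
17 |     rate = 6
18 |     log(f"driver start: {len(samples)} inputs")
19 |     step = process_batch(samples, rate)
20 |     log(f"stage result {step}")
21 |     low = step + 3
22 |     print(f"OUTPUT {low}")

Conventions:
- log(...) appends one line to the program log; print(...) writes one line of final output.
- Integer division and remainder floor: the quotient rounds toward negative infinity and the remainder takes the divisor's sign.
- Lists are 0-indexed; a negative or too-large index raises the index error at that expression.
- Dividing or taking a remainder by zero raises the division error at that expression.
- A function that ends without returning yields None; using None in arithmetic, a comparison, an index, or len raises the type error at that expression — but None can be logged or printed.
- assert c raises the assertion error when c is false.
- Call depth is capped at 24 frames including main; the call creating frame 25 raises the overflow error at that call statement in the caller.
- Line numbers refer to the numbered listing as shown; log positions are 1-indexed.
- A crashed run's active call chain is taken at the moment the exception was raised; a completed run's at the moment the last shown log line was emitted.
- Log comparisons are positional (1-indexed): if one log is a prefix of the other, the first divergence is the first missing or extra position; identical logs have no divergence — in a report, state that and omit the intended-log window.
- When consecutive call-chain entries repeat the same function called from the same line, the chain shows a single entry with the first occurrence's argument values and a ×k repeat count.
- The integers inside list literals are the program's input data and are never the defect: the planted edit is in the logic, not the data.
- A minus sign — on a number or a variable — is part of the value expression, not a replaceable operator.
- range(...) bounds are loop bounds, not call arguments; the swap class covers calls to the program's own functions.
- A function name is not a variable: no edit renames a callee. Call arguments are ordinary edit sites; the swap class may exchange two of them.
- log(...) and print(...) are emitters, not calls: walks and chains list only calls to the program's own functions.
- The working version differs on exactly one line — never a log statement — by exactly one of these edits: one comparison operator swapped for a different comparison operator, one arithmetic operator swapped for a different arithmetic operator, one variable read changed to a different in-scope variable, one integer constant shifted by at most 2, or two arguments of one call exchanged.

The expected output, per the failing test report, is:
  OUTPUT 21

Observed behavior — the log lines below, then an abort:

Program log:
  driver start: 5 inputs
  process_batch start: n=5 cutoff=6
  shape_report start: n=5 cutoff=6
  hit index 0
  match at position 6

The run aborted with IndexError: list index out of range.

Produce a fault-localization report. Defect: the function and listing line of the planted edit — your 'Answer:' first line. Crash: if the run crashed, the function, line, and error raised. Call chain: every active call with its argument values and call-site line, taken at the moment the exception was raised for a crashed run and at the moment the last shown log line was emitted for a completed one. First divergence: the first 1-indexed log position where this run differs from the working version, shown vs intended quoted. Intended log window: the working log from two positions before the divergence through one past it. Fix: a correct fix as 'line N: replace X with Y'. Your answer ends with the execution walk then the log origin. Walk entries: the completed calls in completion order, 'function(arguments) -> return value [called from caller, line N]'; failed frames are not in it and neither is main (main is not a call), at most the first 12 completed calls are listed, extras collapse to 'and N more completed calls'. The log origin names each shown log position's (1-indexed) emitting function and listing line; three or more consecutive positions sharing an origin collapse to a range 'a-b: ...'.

Answer: the defect is in shape_report at line 6.
Key fact: At log position 5 the runs split — shown 'match at position 6', but the working version logs 'match at position 0'.
Crash: process_batch, line 12, IndexError.
Call chain: main -> process_batch([6, 4, 2, 8, 3], 6) (called at line 19).
First divergence: position 5 — the shown line 'match at position 6' should read 'match at position 0'.
Intended log window:
  3: shape_report start: n=5 cutoff=6
  4: hit index 0
  5: match at position 0
  6: stage result 18
Execution walk:
  shape_report([6, 4, 2, 8, 3], 6) -> 6  [called from process_batch, line 10]
Origin of each log line:
  1: emitted by main (line 18)
  2: emitted by process_batch (line 9)
  3: emitted by shape_report (line 2)
  4: emitted by shape_report (line 5)
  5: emitted by process_batch (line 11)
A correct fix: line 6: replace `acc` with `slot`.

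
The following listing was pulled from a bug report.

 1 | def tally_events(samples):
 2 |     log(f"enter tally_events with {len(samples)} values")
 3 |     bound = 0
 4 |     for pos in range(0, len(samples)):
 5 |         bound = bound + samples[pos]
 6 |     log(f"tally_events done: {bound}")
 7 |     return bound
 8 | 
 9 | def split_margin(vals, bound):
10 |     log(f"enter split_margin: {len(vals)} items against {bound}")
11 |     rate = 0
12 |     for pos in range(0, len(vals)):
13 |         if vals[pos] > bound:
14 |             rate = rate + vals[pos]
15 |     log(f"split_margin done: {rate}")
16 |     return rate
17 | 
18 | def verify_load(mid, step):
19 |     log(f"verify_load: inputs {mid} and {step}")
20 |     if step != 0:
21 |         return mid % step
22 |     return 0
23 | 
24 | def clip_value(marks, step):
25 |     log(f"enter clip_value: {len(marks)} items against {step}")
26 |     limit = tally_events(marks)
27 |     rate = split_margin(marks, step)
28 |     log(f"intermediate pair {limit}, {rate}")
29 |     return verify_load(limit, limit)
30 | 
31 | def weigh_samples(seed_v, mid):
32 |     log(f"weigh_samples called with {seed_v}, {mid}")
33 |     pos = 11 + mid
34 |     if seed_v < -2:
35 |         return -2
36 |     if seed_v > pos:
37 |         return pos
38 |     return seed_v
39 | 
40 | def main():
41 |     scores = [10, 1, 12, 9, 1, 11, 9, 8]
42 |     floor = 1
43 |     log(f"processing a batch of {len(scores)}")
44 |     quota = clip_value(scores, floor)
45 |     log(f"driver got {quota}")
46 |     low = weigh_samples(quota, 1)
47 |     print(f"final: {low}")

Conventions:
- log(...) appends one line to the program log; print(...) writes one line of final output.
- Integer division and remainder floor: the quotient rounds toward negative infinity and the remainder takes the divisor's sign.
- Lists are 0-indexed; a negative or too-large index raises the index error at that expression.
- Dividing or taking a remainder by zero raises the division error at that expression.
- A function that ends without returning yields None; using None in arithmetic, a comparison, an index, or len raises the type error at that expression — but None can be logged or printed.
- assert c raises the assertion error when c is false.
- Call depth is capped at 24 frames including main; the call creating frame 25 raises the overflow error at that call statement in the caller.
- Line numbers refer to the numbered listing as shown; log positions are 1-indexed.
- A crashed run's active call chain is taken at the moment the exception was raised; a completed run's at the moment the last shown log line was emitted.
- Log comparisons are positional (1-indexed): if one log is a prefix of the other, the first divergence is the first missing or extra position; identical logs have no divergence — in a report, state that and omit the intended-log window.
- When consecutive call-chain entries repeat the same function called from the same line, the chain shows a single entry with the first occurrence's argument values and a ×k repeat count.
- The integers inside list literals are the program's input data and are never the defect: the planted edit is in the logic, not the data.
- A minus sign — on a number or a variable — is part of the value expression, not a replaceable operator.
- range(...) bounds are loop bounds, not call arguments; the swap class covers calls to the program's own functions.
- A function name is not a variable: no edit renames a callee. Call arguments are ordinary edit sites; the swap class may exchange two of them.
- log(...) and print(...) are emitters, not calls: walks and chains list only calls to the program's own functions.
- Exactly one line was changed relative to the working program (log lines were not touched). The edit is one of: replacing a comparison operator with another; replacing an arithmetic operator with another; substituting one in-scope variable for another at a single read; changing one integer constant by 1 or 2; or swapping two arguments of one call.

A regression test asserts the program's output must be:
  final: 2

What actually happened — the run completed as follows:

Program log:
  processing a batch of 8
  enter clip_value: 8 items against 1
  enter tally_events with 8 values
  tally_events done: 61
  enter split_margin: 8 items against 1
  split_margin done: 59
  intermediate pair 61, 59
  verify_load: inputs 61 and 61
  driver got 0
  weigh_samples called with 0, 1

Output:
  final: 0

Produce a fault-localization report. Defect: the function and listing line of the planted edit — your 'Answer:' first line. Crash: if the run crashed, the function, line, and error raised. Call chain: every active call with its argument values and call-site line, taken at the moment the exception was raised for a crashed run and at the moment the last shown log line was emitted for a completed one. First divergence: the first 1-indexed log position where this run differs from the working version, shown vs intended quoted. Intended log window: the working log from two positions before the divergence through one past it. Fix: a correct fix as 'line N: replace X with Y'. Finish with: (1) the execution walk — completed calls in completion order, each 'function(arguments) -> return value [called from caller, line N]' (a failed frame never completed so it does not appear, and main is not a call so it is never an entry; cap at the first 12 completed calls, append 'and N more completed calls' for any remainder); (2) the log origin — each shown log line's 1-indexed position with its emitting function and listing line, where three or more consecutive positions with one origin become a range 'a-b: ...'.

Answer: the defect is in clip_value at line 29.
Core observation: Position 8 is the first bad log line: 'verify_load: inputs 61 and 61' should read 'verify_load: inputs 61 and 59'.
Call chain: main -> weigh_samples(0, 1) (called at line 46).
First divergence: position 8; shown 'verify_load: inputs 61 and 61' vs intended 'verify_load: inputs 61 and 59'.
Intended log window:
  6: split_margin done: 59
  7: intermediate pair 61, 59
  8: verify_load: inputs 61 and 59
  9: driver got 2
Execution walk:
  tally_events([10, 1, 12, 9, 1, 11, 9, 8]) -> 61  [called from clip_value, line 26]
  split_margin([10, 1, 12, 9, 1, 11, 9, 8], 1) -> 59  [called from clip_value, line 27]
  verify_load(61, 61) -> 0  [called from clip_value, line 29]
  clip_value([10, 1, 12, 9, 1, 11, 9, 8], 1) -> 0  [called from main, line 44]
  weigh_samples(0, 1) -> 0  [called from main, line 46]
Log line origins:
  1: logged in main at line 43
  2: logged in clip_value at line 25
  3: logged in tally_events at line 2
  4: logged in tally_events at line 6
  5: logged in split_margin at line 10
  6: logged in split_margin at line 15
  7: logged in clip_value at line 28
  8: logged in verify_load at line 19
  9: logged in main at line 45
  10: logged in weigh_samples at line 32
A correct fix: line 29: replace `verify_load(limit, limit)` with `verify_load(limit, rate)`.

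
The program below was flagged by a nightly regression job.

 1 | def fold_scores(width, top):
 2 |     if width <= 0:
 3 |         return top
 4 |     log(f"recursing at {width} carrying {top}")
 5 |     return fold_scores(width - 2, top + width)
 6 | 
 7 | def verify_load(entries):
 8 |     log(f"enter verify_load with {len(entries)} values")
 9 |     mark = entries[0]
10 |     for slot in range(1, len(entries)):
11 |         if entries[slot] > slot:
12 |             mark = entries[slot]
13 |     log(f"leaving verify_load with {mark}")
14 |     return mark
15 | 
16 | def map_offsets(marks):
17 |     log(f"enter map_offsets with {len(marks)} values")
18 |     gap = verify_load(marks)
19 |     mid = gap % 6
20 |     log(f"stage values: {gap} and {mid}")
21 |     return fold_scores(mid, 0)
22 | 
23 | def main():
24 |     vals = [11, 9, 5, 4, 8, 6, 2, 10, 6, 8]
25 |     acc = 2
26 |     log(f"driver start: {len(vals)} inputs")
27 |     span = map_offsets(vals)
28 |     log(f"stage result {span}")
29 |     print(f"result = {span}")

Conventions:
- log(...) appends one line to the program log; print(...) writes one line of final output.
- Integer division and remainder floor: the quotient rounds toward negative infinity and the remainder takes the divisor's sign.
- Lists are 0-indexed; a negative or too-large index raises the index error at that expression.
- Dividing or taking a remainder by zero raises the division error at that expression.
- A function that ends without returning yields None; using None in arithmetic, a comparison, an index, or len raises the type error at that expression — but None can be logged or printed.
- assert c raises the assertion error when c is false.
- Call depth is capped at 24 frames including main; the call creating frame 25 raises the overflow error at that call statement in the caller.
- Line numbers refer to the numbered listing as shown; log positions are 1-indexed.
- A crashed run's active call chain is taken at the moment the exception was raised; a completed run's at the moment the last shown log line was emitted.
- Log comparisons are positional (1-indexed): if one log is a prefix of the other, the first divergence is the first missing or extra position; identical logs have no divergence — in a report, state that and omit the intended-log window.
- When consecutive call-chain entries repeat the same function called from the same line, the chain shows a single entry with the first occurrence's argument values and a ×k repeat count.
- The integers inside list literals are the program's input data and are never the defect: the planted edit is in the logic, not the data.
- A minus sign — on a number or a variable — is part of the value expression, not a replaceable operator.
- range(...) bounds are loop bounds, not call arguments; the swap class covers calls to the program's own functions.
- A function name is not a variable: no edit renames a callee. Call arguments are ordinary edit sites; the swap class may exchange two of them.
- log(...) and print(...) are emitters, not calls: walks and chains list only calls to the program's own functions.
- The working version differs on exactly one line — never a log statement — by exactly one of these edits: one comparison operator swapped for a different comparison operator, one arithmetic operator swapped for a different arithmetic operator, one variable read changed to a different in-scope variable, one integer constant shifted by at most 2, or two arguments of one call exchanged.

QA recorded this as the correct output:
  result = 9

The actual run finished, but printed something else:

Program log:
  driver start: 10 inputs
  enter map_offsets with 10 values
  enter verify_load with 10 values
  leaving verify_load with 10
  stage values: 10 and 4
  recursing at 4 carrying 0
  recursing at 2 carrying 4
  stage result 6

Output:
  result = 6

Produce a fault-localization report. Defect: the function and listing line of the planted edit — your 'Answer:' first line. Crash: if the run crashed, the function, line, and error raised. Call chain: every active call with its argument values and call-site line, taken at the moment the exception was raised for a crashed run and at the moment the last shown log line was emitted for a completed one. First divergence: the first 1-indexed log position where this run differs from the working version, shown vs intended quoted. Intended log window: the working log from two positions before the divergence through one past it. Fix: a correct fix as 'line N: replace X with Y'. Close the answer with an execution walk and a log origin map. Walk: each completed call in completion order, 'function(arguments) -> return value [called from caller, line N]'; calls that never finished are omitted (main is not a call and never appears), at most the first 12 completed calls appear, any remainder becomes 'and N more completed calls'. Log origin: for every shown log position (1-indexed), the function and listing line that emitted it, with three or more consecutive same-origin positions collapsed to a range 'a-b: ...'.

Answer: the defect is in verify_load at line 11.
Key observation: The earliest visible damage is log position 4 — 'leaving verify_load with 10' rather than the intended 'leaving verify_load with 11'.
Call chain: main.
First divergence: position 4 — shown 'leaving verify_load with 10', intended 'leaving verify_load with 11'.
Intended log window:
  2: enter map_offsets with 10 values
  3: enter verify_load with 10 values
  4: leaving verify_load with 11
  5: stage values: 11 and 5
Execution walk:
  verify_load([11, 9, 5, 4, 8, 6, 2, 10, 6, 8]) -> 10  [called from map_offsets, line 18]
  fold_scores(0, 6) -> 6  [called from fold_scores, line 5]
  fold_scores(2, 4) -> 6  [called from fold_scores, line 5]
  fold_scores(4, 0) -> 6  [called from map_offsets, line 21]
  map_offsets([11, 9, 5, 4, 8, 6, 2, 10, 6, 8]) -> 6  [called from main, line 27]
Log line origins:
  1: from main, line 26
  2: from map_offsets, line 17
  3: from verify_load, line 8
  4: from verify_load, line 13
  5: from map_offsets, line 20
  6: from fold_scores, line 4
  7: from fold_scores, line 4
  8: from main, line 28
A correct fix: line 11: replace `entries[slot] > slot` with `entries[slot] > mark`.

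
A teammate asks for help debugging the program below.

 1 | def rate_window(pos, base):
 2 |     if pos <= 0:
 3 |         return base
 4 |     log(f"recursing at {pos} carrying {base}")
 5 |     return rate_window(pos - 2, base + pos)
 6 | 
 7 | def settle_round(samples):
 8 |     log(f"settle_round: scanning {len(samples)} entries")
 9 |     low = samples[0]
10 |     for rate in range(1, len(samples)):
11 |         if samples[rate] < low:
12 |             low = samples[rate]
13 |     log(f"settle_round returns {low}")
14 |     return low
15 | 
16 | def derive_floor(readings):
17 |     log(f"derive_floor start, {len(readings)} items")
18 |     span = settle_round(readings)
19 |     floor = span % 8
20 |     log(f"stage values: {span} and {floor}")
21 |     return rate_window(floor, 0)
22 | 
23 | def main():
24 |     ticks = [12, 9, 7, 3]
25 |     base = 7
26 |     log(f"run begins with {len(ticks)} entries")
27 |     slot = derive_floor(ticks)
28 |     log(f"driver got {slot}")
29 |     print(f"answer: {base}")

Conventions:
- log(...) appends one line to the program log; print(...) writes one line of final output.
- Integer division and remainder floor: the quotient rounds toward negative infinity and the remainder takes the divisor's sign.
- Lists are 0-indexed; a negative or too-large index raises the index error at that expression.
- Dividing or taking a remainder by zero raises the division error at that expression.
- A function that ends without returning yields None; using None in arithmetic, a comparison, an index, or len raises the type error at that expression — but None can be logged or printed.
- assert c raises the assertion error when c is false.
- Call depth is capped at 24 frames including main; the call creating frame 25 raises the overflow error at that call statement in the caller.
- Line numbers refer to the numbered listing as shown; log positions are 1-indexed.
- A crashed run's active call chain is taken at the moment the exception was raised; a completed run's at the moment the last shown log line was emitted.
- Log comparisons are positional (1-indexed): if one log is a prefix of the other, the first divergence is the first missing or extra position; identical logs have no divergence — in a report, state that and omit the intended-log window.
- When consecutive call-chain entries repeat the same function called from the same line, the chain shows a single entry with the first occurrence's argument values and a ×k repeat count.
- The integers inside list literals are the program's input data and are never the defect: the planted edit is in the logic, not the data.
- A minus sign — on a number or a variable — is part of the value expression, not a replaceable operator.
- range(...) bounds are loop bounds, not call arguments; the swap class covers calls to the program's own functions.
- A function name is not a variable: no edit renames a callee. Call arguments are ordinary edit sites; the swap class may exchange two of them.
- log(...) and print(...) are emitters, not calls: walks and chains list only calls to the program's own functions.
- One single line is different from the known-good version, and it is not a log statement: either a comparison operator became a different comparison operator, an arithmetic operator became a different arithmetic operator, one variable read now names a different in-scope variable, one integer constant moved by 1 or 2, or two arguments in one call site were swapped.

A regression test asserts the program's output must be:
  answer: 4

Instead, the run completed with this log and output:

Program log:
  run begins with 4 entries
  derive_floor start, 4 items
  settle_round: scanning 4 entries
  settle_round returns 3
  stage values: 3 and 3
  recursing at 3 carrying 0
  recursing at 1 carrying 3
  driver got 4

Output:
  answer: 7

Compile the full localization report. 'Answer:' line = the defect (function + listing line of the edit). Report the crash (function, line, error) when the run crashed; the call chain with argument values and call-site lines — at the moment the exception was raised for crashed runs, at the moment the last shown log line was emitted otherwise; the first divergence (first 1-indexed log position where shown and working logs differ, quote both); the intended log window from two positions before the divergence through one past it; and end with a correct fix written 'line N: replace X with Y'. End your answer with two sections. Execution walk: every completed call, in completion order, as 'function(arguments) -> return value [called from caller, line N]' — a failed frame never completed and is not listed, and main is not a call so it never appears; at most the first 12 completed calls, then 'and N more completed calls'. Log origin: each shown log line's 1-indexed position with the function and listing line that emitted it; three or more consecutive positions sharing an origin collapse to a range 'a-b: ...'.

Answer: the defect is in main at line 29.
Key fact: The two runs log identically and part ways only at the printed values.
Call chain: main.
First divergence: none — the logs agree in full.
Execution walk:
  settle_round([12, 9, 7, 3]) -> 3  [called from derive_floor, line 18]
  rate_window(-1, 4) -> 4  [called from rate_window, line 5]
  rate_window(1, 3) -> 4  [called from rate_window, line 5]
  rate_window(3, 0) -> 4  [called from derive_floor, line 21]
  derive_floor([12, 9, 7, 3]) -> 4  [called from main, line 27]
Log line origins:
  1 — main, line 26
  2 — derive_floor, line 17
  3 — settle_round, line 8
  4 — settle_round, line 13
  5 — derive_floor, line 20
  6 — rate_window, line 4
  7 — rate_window, line 4
  8 — main, line 28
A correct fix: line 29: replace `base` with `slot`.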